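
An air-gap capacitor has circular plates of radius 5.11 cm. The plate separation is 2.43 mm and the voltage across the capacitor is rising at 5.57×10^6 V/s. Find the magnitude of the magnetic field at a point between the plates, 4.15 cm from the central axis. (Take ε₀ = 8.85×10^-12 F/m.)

dE/dt = (dV/dt)/d = 2.292×10^9 V/(m·s); I_d = ε₀(πR²)(dE/dt) = (8.85×10^-12)(8.203×10^-3)(2.292×10^9) = 1.664×10^-4 A.
An Ampèrian loop of radius r encloses a fraction (r/R)² of I_d. Then B·2πr = μ₀ I_d (r/R)², giving B = μ₀ I_d r/(2πR²) = 5.29×10^-10 T.

5.29×10^-10 T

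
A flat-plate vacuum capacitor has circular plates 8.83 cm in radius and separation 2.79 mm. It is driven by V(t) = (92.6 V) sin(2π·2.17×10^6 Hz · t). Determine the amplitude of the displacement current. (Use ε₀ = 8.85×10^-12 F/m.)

0.0981 A

(dE/dt)_max = V₀ω/d = 4.524×10^11 V/(m·s); ω = 2πf = 1.363×10^7 rad/s.
I_d,max = ε₀ A (dE/dt)_max = (8.85×10^-12)(0.02449)(4.524×10^11) = 0.0981 A.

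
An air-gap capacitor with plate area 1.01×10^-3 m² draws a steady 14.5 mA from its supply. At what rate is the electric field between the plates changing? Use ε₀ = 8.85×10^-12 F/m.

Charge continuity gives I_d = I = 0.0145 A between the plates.
Then dE/dt = I_d/(ε₀A) = 1.62×10^12 V/(m·s).

1.62×10^12 V/(m·s)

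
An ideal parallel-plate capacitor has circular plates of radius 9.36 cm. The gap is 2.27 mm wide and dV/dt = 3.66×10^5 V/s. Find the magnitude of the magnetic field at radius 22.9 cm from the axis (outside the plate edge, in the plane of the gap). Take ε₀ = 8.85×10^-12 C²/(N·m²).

With E = V/d, dE/dt = 1.612×10^8 V/(m·s) and πR² = 0.02752 m², giving I_d = ε₀ πR² dE/dt = 3.926×10^-5 A.
For r ≥ R the full I_d is enclosed: B = μ₀ I_d/(2πr) = (4π×10^-7)(3.926×10^-5)/(2π·0.229) = 3.43×10^-11 T.

3.43×10^-11 T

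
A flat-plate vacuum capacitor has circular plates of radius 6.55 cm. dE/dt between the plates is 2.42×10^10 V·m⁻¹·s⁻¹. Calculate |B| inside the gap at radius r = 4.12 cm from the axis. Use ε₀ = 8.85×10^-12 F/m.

Total displacement current: I_d = ε₀(πR²)(dE/dt) = (8.85×10^-12)(0.01348)(2.42×10^10) = 2.887×10^-3 A.
For r < R the Ampère–Maxwell law gives B(2πr) = μ₀ I_d (r²/R²), so B = μ₀ I_d r/(2πR²) = (4π×10^-7)(2.887×10^-3)(0.0412)/(2π·0.0655²) = 5.54×10^-9 T.

5.54×10^-9 T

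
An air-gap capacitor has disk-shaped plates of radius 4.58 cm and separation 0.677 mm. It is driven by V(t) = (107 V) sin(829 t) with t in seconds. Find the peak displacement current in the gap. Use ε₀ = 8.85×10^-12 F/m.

(dE/dt)_max = V₀ω/d = 1.310×10^8 V/(m·s); ω = 829 rad/s.
I_d,max = ε₀ A (dE/dt)_max = (8.85×10^-12)(6.590×10^-3)(1.310×10^8) = 7.64×10^-6 A.

7.64×10^-6 A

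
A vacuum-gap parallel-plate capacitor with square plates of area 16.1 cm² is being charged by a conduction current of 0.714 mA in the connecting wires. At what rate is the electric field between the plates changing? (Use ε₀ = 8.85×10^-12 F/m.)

By continuity, I_d in the gap equals the 0.714 mA flowing in the wire.
Since I_d = ε₀ A dE/dt, dE/dt = I_d/(ε₀A) = (7.14×10^-4)/((8.85×10^-12)(1.61×10^-3)) = 5.01×10^10 V/(m·s).

5.01×10^10 V/(m·s)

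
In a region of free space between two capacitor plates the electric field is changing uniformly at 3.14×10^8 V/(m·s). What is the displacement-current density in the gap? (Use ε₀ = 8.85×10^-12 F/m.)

J_d = ε₀ ∂E/∂t, so J_d = 2.78×10^-3 A/m².

2.78×10^-3 A/m²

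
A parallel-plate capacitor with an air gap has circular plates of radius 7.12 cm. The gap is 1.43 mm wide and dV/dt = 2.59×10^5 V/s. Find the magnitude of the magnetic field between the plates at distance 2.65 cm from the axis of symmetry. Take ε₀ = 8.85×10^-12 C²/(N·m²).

I_d = C dV/dt with C = ε₀πR²/d = 9.859×10^-11 F, so I_d = (9.859×10^-11)(2.59×10^5) = 2.553×10^-5 A.
An Ampèrian loop of radius r encloses a fraction (r/R)² of I_d. Then B·2πr = μ₀ I_d (r/R)², giving B = μ₀ I_d r/(2πR²) = 2.67×10^-11 T.

2.67×10^-11 T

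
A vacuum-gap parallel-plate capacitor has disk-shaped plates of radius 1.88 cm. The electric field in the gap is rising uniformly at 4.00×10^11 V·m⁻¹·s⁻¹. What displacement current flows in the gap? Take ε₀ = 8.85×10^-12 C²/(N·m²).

3.93×10^-3 A

With a uniform field, Φ_E = EA, so I_d = ε₀ A dE/dt = 3.93×10^-3 A.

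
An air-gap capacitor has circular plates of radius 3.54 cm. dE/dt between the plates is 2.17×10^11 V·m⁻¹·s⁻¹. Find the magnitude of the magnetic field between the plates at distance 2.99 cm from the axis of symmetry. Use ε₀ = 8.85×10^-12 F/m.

Total displacement current: I_d = ε₀(πR²)(dE/dt) = (8.85×10^-12)(3.937×10^-3)(2.17×10^11) = 7.561×10^-3 A.
An Ampèrian loop of radius r encloses a fraction (r/R)² of I_d. Then B·2πr = μ₀ I_d (r/R)², giving B = μ₀ I_d r/(2πR²) = 3.61×10^-8 T.

3.61×10^-8 T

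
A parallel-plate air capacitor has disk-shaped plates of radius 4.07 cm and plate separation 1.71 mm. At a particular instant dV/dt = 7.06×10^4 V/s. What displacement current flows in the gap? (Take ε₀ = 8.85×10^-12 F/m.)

E = V/d so dE/dt = (dV/dt)/d = 4.129×10^7 V/(m·s), and I_d = ε₀ A dE/dt = (8.85×10^-12)(5.204×10^-3)(4.129×10^7) = 1.90×10^-6 A.

1.90×10^-6 A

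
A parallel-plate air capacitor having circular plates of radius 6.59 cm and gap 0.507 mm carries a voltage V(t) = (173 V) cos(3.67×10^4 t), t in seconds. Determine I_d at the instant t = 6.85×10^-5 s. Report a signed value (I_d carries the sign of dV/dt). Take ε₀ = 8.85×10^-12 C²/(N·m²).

-8.88×10^-4 A

C = ε₀A/d = (8.85×10^-12)(0.01364)/(5.07×10^-4) = 2.381×10^-10 F. dV/dt = V₀ω·−sin(ωt); at ωt = 2.51395 rad this factor is -0.5872.
I_d = C dV/dt = (2.381×10^-10)(173)(3.67×10^4)(-0.5872) = -8.88×10^-4 A.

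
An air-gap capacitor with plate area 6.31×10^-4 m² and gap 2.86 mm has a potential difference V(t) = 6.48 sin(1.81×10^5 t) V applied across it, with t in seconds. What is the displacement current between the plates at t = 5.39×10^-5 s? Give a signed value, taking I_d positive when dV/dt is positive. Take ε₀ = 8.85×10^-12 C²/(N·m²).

-2.17×10^-6 A

C = ε₀A/d = (8.85×10^-12)(6.31×10^-4)/(2.86×10^-3) = 1.953×10^-12 F. dV/dt = V₀ω·cos(ωt); at ωt = 9.7559 rad this factor is -0.9457.
I_d = C dV/dt = (1.953×10^-12)(6.48)(1.81×10^5)(-0.9457) = -2.17×10^-6 A.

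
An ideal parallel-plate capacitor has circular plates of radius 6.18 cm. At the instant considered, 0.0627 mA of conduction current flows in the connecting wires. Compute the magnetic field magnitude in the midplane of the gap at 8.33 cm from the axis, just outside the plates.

1.51×10^-10 T

No conduction current crosses the gap, so I_d there equals the 6.27×10^-5 A in the leads.
With r > R the enclosed displacement current is the full I_d; B = μ₀ I_d / (2πr) = 1.51×10^-10 T.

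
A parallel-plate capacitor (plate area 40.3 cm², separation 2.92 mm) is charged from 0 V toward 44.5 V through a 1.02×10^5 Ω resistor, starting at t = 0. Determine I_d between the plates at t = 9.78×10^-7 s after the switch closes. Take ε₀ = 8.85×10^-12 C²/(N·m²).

1.99×10^-4 A

C = ε₀A/d = (8.85×10^-12)(4.03×10^-3)/(2.92×10^-3) = 1.221×10^-11 F, so τ = RC = 1.245×10^-6 s.
The conduction current is I(t) = (V₀/R) e^(−t/τ), and the displacement current between the plates equals it.
t/τ = 0.7855; I_d = (44.5/1.02×10^5) · e^(−0.7855) = (4.363×10^-4)(0.4559) = 1.99×10^-4 A.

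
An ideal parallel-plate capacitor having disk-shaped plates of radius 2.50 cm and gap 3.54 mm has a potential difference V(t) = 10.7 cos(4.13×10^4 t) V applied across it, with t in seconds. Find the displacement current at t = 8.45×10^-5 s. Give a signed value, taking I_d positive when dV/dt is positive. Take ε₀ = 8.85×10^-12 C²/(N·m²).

C = ε₀A/d = (8.85×10^-12)(1.963×10^-3)/(3.54×10^-3) = 4.908×10^-12 F. dV/dt = V₀ω·−sin(ωt); at ωt = 3.48985 rad this factor is 0.3413.
I_d = C dV/dt = (4.908×10^-12)(10.7)(4.13×10^4)(0.3413) = 7.40×10^-7 A.

7.40×10^-7 A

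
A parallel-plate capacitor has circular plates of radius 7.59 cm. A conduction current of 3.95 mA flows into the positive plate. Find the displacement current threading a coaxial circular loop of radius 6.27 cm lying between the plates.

2.70×10^-3 A

No conduction current crosses the gap, so I_d there equals the 3.95×10^-3 A in the leads.
The field is uniform, so I_d,enc = I_d (r/R)² = (3.95×10^-3)(6.27/7.59)² = 2.70×10^-3 A.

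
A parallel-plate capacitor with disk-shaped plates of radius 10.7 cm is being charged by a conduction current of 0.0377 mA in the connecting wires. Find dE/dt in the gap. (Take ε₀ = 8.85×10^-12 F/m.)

1.18×10^8 V/(m·s)

Charge continuity gives I_d = I = 3.77×10^-5 A between the plates.
Since I_d = ε₀ A dE/dt, dE/dt = I_d/(ε₀A) = (3.77×10^-5)/((8.85×10^-12)(0.03597)) = 1.18×10^8 V/(m·s).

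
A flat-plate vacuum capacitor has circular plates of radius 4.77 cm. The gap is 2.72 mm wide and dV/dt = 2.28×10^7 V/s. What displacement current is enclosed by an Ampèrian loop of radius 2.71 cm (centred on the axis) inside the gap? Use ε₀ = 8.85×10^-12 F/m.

1.71×10^-4 A

With E = V/d, dE/dt = 8.382×10^9 V/(m·s) and πR² = 7.148×10^-3 m², giving I_d = ε₀ πR² dE/dt = 5.302×10^-4 A.
Since J_d is uniform, the enclosed fraction is (r/R)² = 0.3228, giving I_d,enc = 1.71×10^-4 A.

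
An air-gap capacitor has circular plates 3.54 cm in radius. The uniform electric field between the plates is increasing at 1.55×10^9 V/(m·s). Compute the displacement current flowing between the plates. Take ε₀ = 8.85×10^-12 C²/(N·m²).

With a uniform field, Φ_E = EA, so I_d = ε₀ A dE/dt = 5.40×10^-5 A.

5.40×10^-5 A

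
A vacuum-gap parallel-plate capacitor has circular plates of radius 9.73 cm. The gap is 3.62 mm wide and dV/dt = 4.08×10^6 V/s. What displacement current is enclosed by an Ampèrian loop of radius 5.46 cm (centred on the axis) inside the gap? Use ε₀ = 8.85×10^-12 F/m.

dE/dt = (dV/dt)/d = 1.127×10^9 V/(m·s); I_d = ε₀(πR²)(dE/dt) = (8.85×10^-12)(0.02974)(1.127×10^9) = 2.966×10^-4 A.
The field is uniform, so I_d,enc = I_d (r/R)² = (2.966×10^-4)(5.46/9.73)² = 9.34×10^-5 A.

9.34×10^-5 A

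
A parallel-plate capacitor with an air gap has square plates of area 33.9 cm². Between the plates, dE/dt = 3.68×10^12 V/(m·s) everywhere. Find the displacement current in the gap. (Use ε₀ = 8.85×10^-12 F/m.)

With a uniform field, Φ_E = EA, so I_d = ε₀ A dE/dt = 0.110 A.

0.110 A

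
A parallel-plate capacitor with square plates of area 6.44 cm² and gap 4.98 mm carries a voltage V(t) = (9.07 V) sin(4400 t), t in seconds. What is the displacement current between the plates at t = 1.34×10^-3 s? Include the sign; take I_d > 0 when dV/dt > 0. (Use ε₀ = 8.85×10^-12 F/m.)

4.23×10^-8 A

dV/dt = (9.07)(4400)·cos(5.896) = 3.695×10^4 V/s.
I_d = C dV/dt with C = ε₀A/d = (8.85×10^-12)(6.44×10^-4)/(4.98×10^-3) = 1.144×10^-12 F, so I_d = (1.144×10^-12)(3.695×10^4) = 4.23×10^-8 A.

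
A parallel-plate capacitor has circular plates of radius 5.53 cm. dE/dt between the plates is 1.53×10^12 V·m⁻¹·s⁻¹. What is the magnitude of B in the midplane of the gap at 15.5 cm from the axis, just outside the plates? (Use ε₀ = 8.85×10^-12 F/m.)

Through the whole plate area (πR² = 9.607×10^-3 m²), I_d = ε₀ πR² dE/dt = 0.1301 A.
Outside the plates the loop encloses all of I_d, so B·2πr = μ₀ I_d and B = 1.68×10^-7 T.

1.68×10^-7 T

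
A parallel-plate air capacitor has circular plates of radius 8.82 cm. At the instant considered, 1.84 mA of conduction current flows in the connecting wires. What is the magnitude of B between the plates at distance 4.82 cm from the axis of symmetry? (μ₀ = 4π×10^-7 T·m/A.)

2.28×10^-9 T

By continuity the displacement current in the gap matches the conduction current: I_d = 1.84×10^-3 A.
∮B·dl = μ₀ I_d,enc with I_d,enc = I_d r²/R² = 5.495×10^-4 A; so B = μ₀ I_d,enc/(2πr) = 2.28×10^-9 T.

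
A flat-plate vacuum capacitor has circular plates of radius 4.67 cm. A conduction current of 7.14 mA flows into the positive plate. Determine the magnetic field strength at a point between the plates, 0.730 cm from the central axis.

4.78×10^-9 T

Between the plates the displacement current equals the wire current: I_d = 7.14 mA = 7.14×10^-3 A.
For r < R the Ampère–Maxwell law gives B(2πr) = μ₀ I_d (r²/R²), so B = μ₀ I_d r/(2πR²) = (4π×10^-7)(7.14×10^-3)(7.30×10^-3)/(2π·0.0467²) = 4.78×10^-9 T.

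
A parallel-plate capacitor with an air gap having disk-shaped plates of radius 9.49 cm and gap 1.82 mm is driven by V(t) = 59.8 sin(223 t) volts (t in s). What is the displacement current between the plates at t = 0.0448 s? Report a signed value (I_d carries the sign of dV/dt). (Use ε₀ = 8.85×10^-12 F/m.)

-1.55×10^-6 A

dV/dt = (59.8)(223)·cos(9.9904) = -1.126×10^4 V/s.
I_d = C dV/dt with C = ε₀A/d = (8.85×10^-12)(0.02829)/(1.82×10^-3) = 1.376×10^-10 F, so I_d = (1.376×10^-10)(-1.126×10^4) = -1.55×10^-6 A.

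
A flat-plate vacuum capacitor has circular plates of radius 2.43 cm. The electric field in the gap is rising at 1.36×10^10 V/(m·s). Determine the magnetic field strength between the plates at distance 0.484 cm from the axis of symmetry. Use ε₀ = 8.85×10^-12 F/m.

I_d = ε₀ dΦ_E/dt = ε₀ πR² (dE/dt) = (8.85×10^-12)(1.855×10^-3)(1.36×10^10) = 2.233×10^-4 A through the full plate area.
For r < R the Ampère–Maxwell law gives B(2πr) = μ₀ I_d (r²/R²), so B = μ₀ I_d r/(2πR²) = (4π×10^-7)(2.233×10^-4)(4.84×10^-3)/(2π·0.0243²) = 3.66×10^-10 T.

3.66×10^-10 T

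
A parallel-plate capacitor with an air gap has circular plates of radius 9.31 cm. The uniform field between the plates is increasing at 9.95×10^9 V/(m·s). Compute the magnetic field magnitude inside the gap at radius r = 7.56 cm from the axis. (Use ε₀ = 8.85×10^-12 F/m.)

4.18×10^-9 T

Total displacement current: I_d = ε₀(πR²)(dE/dt) = (8.85×10^-12)(0.02723)(9.95×10^9) = 2.398×10^-3 A.
∮B·dl = μ₀ I_d,enc with I_d,enc = I_d r²/R² = 1.581×10^-3 A; so B = μ₀ I_d,enc/(2πr) = 4.18×10^-9 T.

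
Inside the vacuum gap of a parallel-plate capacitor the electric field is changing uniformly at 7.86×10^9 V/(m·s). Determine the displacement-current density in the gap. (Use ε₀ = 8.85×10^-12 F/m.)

0.0696 A/m²

The displacement-current density is ε₀ ∂E/∂t = (8.85×10^-12)(7.86×10^9) = 0.0696 A/m².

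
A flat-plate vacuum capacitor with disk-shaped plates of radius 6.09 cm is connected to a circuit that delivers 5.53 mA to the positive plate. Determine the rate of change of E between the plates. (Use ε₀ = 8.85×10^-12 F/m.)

5.36×10^10 V/(m·s)

Charge continuity gives I_d = I = 5.53×10^-3 A between the plates.
Since I_d = ε₀ A dE/dt, dE/dt = I_d/(ε₀A) = (5.53×10^-3)/((8.85×10^-12)(0.01165)) = 5.36×10^10 V/(m·s).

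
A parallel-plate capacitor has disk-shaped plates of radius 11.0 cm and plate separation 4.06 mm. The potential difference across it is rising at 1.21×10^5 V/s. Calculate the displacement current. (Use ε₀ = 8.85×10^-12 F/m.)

E = V/d so dE/dt = (dV/dt)/d = 2.980×10^7 V/(m·s), and I_d = ε₀ A dE/dt = (8.85×10^-12)(0.03801)(2.980×10^7) = 1.00×10^-5 A.

1.00×10^-5 A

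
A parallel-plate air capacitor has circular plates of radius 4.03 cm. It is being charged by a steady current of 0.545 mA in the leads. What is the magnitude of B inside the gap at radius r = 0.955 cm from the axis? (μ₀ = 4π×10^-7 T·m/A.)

Between the plates the displacement current equals the wire current: I_d = 0.545 mA = 5.45×10^-4 A.
∮B·dl = μ₀ I_d,enc with I_d,enc = I_d r²/R² = 3.061×10^-5 A; so B = μ₀ I_d,enc/(2πr) = 6.41×10^-10 T.

6.41×10^-10 T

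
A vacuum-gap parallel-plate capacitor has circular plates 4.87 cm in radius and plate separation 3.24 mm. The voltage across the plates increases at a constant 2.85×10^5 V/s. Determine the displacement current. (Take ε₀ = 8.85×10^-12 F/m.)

5.80×10^-6 A

E = V/d so dE/dt = (dV/dt)/d = 8.796×10^7 V/(m·s), and I_d = ε₀ A dE/dt = (8.85×10^-12)(7.451×10^-3)(8.796×10^7) = 5.80×10^-6 A.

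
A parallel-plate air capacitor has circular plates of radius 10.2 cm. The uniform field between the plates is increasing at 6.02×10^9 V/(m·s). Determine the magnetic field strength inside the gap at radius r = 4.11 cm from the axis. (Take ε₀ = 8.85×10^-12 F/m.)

1.38×10^-9 T

I_d = ε₀ dΦ_E/dt = ε₀ πR² (dE/dt) = (8.85×10^-12)(0.03269)(6.02×10^9) = 1.742×10^-3 A through the full plate area.
An Ampèrian loop of radius r encloses a fraction (r/R)² of I_d. Then B·2πr = μ₀ I_d (r/R)², giving B = μ₀ I_d r/(2πR²) = 1.38×10^-9 T.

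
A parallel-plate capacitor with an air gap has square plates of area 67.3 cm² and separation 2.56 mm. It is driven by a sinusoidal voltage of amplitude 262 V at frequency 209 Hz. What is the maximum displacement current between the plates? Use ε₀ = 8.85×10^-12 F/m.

8.00×10^-6 A

(dE/dt)_max = V₀ω/d = 1.344×10^8 V/(m·s); ω = 2πf = 1313 rad/s.
I_d,max = ε₀ A (dE/dt)_max = (8.85×10^-12)(6.73×10^-3)(1.344×10^8) = 8.00×10^-6 A.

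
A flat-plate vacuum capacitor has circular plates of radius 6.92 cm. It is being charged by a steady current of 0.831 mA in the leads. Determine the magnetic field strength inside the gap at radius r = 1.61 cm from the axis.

No conduction current crosses the gap, so I_d there equals the 8.31×10^-4 A in the leads.
An Ampèrian loop of radius r encloses a fraction (r/R)² of I_d. Then B·2πr = μ₀ I_d (r/R)², giving B = μ₀ I_d r/(2πR²) = 5.59×10^-10 T.

5.59×10^-10 T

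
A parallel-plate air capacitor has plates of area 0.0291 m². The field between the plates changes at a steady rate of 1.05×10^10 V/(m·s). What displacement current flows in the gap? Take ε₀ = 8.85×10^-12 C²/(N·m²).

2.70×10^-3 A

The displacement current is ε₀ times dΦ_E/dt = ε₀ A dE/dt = (8.85×10^-12)(0.0291)(1.05×10^10) = 2.70×10^-3 A.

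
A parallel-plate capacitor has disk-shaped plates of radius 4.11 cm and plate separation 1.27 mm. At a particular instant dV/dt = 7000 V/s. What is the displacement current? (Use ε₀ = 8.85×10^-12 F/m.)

2.59×10^-7 A

The displacement current equals the charging current C dV/dt. With C = ε₀A/d = (8.85×10^-12)(5.307×10^-3)/(1.27×10^-3) = 3.698×10^-11 F, I_d = (3.698×10^-11)(7000) = 2.59×10^-7 A.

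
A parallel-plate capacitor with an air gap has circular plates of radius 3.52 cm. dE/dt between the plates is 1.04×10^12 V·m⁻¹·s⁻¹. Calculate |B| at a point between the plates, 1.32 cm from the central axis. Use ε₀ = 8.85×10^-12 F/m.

Through the whole plate area (πR² = 3.893×10^-3 m²), I_d = ε₀ πR² dE/dt = 0.03583 A.
For r < R the Ampère–Maxwell law gives B(2πr) = μ₀ I_d (r²/R²), so B = μ₀ I_d r/(2πR²) = (4π×10^-7)(0.03583)(0.0132)/(2π·0.0352²) = 7.63×10^-8 T.

7.63×10^-8 T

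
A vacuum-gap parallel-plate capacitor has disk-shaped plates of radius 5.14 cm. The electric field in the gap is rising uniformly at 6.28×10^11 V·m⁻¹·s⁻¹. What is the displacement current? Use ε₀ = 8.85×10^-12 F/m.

0.0461 A

With a uniform field, Φ_E = EA, so I_d = ε₀ A dE/dt = 0.0461 A.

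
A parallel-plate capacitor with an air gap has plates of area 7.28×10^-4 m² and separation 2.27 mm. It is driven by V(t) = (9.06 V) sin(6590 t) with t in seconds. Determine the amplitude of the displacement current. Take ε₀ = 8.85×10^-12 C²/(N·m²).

(dE/dt)_max = V₀ω/d = 2.630×10^7 V/(m·s); ω = 6590 rad/s.
I_d,max = ε₀ A (dE/dt)_max = (8.85×10^-12)(7.28×10^-4)(2.630×10^7) = 1.69×10^-7 A.

1.69×10^-7 A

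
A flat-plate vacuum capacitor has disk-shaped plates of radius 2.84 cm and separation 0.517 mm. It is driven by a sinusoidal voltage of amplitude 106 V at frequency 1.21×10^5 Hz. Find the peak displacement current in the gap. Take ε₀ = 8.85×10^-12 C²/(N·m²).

C = ε₀A/d = (8.85×10^-12)(2.534×10^-3)/(5.17×10^-4) = 4.338×10^-11 F; ω = 2πf = 7.603×10^5 rad/s.
I_d = C dV/dt, so |I_d|_max = C V₀ ω = (4.338×10^-11)(106)(7.603×10^5) = 3.50×10^-3 A.

3.50×10^-3 A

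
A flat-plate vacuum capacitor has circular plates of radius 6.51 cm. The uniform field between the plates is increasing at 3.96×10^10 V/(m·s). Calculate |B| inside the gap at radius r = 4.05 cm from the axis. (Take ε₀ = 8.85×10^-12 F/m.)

8.92×10^-9 T

Through the whole plate area (πR² = 0.01331 m²), I_d = ε₀ πR² dE/dt = 4.665×10^-3 A.
∮B·dl = μ₀ I_d,enc with I_d,enc = I_d r²/R² = 1.806×10^-3 A; so B = μ₀ I_d,enc/(2πr) = 8.92×10^-9 T.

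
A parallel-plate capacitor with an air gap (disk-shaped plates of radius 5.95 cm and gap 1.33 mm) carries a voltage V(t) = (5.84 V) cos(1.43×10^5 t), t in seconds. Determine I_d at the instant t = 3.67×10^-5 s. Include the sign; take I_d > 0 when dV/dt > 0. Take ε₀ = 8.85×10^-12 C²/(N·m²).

C = ε₀A/d = (8.85×10^-12)(0.01112)/(1.33×10^-3) = 7.399×10^-11 F. dV/dt = V₀ω·−sin(ωt); at ωt = 5.2481 rad this factor is 0.8599.
I_d = C dV/dt = (7.399×10^-11)(5.84)(1.43×10^5)(0.8599) = 5.31×10^-5 A.

5.31×10^-5 A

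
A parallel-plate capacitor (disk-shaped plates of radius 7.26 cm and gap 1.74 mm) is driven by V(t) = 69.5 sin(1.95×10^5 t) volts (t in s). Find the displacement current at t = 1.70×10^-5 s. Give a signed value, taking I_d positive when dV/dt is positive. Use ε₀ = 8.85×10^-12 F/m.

-1.12×10^-3 A

dE/dt = (V₀ω/d)·cos(ωt) with ωt = 3.315 rad: (69.5)(1.95×10^5)(-0.9850)/(1.74×10^-3) = -7.672×10^9 V/(m·s).
I_d = ε₀ A dE/dt = (8.85×10^-12)(0.01656)(-7.672×10^9) = -1.12×10^-3 A.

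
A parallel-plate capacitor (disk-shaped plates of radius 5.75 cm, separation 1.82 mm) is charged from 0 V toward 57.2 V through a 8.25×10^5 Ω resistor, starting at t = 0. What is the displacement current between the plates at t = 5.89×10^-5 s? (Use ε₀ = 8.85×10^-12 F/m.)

1.69×10^-5 A

With C = ε₀A/d = (8.85×10^-12)(0.01039)/(1.82×10^-3) = 5.052×10^-11 F, the time constant is τ = RC = 4.168×10^-5 s, so t/τ = 1.413 and e^(−t/τ) = 0.2434.
I_d = I_cond = (V₀/R) e^(−t/τ) = (6.933×10^-5)(0.2434) = 1.69×10^-5 A.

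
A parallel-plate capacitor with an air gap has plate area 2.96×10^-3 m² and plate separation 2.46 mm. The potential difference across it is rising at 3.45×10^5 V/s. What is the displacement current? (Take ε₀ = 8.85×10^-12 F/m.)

E = V/d so dE/dt = (dV/dt)/d = 1.402×10^8 V/(m·s), and I_d = ε₀ A dE/dt = (8.85×10^-12)(2.96×10^-3)(1.402×10^8) = 3.67×10^-6 A.

3.67×10^-6 A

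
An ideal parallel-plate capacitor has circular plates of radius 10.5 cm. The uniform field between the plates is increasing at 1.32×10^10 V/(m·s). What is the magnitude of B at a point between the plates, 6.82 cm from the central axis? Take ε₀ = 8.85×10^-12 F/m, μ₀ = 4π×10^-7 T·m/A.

5.01×10^-9 T

I_d = ε₀ dΦ_E/dt = ε₀ πR² (dE/dt) = (8.85×10^-12)(0.03464)(1.32×10^10) = 4.047×10^-3 A through the full plate area.
For r < R the Ampère–Maxwell law gives B(2πr) = μ₀ I_d (r²/R²), so B = μ₀ I_d r/(2πR²) = (4π×10^-7)(4.047×10^-3)(0.0682)/(2π·0.105²) = 5.01×10^-9 T.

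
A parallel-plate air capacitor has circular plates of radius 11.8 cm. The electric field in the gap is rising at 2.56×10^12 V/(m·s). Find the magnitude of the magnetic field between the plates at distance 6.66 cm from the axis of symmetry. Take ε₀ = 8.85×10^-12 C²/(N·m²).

Total displacement current: I_d = ε₀(πR²)(dE/dt) = (8.85×10^-12)(0.04374)(2.56×10^12) = 0.9910 A.
For r < R the Ampère–Maxwell law gives B(2πr) = μ₀ I_d (r²/R²), so B = μ₀ I_d r/(2πR²) = (4π×10^-7)(0.9910)(0.0666)/(2π·0.118²) = 9.48×10^-7 T.

9.48×10^-7 T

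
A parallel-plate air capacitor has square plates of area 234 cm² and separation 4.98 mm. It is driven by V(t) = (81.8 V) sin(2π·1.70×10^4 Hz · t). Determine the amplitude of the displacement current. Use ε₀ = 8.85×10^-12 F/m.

3.63×10^-4 A

C = ε₀A/d = (8.85×10^-12)(0.0234)/(4.98×10^-3) = 4.158×10^-11 F; ω = 2πf = 1.068×10^5 rad/s.
I_d = C dV/dt, so |I_d|_max = C V₀ ω = (4.158×10^-11)(81.8)(1.068×10^5) = 3.63×10^-4 A.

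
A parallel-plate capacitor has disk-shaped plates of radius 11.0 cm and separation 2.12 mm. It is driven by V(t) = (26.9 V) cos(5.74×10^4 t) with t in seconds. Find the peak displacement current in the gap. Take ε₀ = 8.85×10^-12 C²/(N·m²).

The displacement current equals the conduction current C dV/dt, which peaks at C V₀ ω.
With C = ε₀A/d = (8.85×10^-12)(0.03801)/(2.12×10^-3) = 1.587×10^-10 F and ω = 5.74×10^4 rad/s, I_d,max = (1.587×10^-10)(26.9)(5.74×10^4) = 2.45×10^-4 A.

2.45×10^-4 A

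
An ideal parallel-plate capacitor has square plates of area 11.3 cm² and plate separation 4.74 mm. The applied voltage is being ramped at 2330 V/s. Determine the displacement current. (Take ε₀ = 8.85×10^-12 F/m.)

C = ε₀A/d = (8.85×10^-12)(1.13×10^-3)/(4.74×10^-3) = 2.110×10^-12 F.
I_d = C dV/dt = (2.110×10^-12)(2330) = 4.92×10^-9 A.

4.92×10^-9 A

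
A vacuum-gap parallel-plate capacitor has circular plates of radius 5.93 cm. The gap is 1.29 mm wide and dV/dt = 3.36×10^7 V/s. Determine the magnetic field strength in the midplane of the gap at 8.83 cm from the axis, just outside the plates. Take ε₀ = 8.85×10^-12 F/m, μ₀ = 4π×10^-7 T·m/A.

With E = V/d, dE/dt = 2.605×10^10 V/(m·s) and πR² = 0.01105 m², giving I_d = ε₀ πR² dE/dt = 2.547×10^-3 A.
Outside the plates the loop encloses all of I_d, so B·2πr = μ₀ I_d and B = 5.77×10^-9 T.

5.77×10^-9 T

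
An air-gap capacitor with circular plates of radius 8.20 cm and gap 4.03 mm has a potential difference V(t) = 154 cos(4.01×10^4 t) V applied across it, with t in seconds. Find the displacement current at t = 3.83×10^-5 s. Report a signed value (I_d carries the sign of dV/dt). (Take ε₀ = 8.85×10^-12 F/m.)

C = ε₀A/d = (8.85×10^-12)(0.02112)/(4.03×10^-3) = 4.638×10^-11 F. dV/dt = V₀ω·−sin(ωt); at ωt = 1.53583 rad this factor is -0.9994.
I_d = C dV/dt = (4.638×10^-11)(154)(4.01×10^4)(-0.9994) = -2.86×10^-4 A.

-2.86×10^-4 A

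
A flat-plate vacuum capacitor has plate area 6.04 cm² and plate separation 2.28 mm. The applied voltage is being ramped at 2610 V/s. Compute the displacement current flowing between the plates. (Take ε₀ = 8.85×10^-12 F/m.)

6.12×10^-9 A

The displacement current equals the charging current C dV/dt. With C = ε₀A/d = (8.85×10^-12)(6.04×10^-4)/(2.28×10^-3) = 2.344×10^-12 F, I_d = (2.344×10^-12)(2610) = 6.12×10^-9 A.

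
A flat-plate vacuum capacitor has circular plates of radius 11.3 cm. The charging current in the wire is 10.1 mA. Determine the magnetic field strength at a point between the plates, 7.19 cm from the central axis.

1.14×10^-8 T

By continuity the displacement current in the gap matches the conduction current: I_d = 0.0101 A.
∮B·dl = μ₀ I_d,enc with I_d,enc = I_d r²/R² = 4.089×10^-3 A; so B = μ₀ I_d,enc/(2πr) = 1.14×10^-8 T.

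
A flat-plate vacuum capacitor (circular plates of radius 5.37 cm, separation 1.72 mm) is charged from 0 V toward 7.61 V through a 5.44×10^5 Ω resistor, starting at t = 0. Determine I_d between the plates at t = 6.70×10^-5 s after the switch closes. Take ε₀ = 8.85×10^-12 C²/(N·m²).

With C = ε₀A/d = (8.85×10^-12)(9.059×10^-3)/(1.72×10^-3) = 4.661×10^-11 F, the time constant is τ = RC = 2.536×10^-5 s, so t/τ = 2.642 and e^(−t/τ) = 0.07122.
I_d = I_cond = (V₀/R) e^(−t/τ) = (1.399×10^-5)(0.07122) = 9.96×10^-7 A.

9.96×10^-7 A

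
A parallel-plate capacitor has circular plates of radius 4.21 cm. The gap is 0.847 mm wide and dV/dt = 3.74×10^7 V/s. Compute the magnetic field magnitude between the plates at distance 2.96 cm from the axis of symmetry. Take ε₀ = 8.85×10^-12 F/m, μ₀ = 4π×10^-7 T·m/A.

dE/dt = (dV/dt)/d = 4.416×10^10 V/(m·s); I_d = ε₀(πR²)(dE/dt) = (8.85×10^-12)(5.568×10^-3)(4.416×10^10) = 2.176×10^-3 A.
An Ampèrian loop of radius r encloses a fraction (r/R)² of I_d. Then B·2πr = μ₀ I_d (r/R)², giving B = μ₀ I_d r/(2πR²) = 7.27×10^-9 T.

7.27×10^-9 T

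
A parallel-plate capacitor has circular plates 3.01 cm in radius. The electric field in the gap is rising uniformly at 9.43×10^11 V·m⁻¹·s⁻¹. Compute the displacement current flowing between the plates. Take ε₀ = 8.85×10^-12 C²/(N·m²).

The displacement current is ε₀ times dΦ_E/dt = ε₀ A dE/dt = (8.85×10^-12)(2.846×10^-3)(9.43×10^11) = 0.0238 A.

0.0238 A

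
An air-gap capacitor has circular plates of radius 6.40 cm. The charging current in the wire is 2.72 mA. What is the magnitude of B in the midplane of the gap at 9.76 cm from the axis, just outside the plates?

5.57×10^-9 T

No conduction current crosses the gap, so I_d there equals the 2.72×10^-3 A in the leads.
For r ≥ R the full I_d is enclosed: B = μ₀ I_d/(2πr) = (4π×10^-7)(2.72×10^-3)/(2π·0.0976) = 5.57×10^-9 T.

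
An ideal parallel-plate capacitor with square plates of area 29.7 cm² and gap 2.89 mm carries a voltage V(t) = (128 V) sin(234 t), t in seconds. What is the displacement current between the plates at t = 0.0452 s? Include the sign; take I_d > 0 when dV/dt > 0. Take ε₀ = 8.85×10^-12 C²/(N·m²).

dE/dt = (V₀ω/d)·cos(ωt) with ωt = 10.5768 rad: (128)(234)(-0.4066)/(2.89×10^-3) = -4.214×10^6 V/(m·s).
I_d = ε₀ A dE/dt = (8.85×10^-12)(2.97×10^-3)(-4.214×10^6) = -1.11×10^-7 A.

-1.11×10^-7 A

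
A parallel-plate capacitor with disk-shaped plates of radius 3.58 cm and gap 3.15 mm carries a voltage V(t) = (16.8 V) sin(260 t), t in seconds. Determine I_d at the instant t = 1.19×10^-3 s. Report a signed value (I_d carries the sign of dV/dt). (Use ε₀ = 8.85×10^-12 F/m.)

4.71×10^-8 A

C = ε₀A/d = (8.85×10^-12)(4.026×10^-3)/(3.15×10^-3) = 1.131×10^-11 F. dV/dt = V₀ω·cos(ωt); at ωt = 0.3094 rad this factor is 0.9525.
I_d = C dV/dt = (1.131×10^-11)(16.8)(260)(0.9525) = 4.71×10^-8 A.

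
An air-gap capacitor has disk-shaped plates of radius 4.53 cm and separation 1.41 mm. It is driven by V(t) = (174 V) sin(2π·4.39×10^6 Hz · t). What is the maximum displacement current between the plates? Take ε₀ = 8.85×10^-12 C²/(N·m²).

0.194 A

The displacement current equals the conduction current C dV/dt, which peaks at C V₀ ω.
With C = ε₀A/d = (8.85×10^-12)(6.447×10^-3)/(1.41×10^-3) = 4.047×10^-11 F and ω = 2πf = 2.758×10^7 rad/s, I_d,max = (4.047×10^-11)(174)(2.758×10^7) = 0.194 A.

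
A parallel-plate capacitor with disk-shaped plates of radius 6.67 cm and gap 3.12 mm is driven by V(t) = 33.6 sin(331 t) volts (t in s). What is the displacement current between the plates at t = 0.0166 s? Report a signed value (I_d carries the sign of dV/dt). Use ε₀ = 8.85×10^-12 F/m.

3.11×10^-7 A

C = ε₀A/d = (8.85×10^-12)(0.01398)/(3.12×10^-3) = 3.965×10^-11 F. dV/dt = V₀ω·cos(ωt); at ωt = 5.4946 rad this factor is 0.7048.
I_d = C dV/dt = (3.965×10^-11)(33.6)(331)(0.7048) = 3.11×10^-7 A.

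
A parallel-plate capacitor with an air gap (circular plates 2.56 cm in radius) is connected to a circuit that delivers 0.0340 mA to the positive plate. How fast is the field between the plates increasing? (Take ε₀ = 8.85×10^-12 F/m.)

1.87×10^9 V/(m·s)

By continuity, I_d in the gap equals the 0.0340 mA flowing in the wire.
Then dE/dt = I_d/(ε₀A) = 1.87×10^9 V/(m·s).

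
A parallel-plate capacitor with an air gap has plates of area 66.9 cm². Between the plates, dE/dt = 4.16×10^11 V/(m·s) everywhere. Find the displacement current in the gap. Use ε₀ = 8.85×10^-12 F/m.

0.0246 A

The displacement current is ε₀ times dΦ_E/dt = ε₀ A dE/dt = (8.85×10^-12)(6.69×10^-3)(4.16×10^11) = 0.0246 A.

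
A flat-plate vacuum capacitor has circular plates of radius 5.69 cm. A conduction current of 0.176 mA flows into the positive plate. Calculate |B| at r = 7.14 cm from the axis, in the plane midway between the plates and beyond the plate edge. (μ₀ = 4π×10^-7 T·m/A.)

4.93×10^-10 T

Between the plates the displacement current equals the wire current: I_d = 0.176 mA = 1.76×10^-4 A.
Outside the plates the loop encloses all of I_d, so B·2πr = μ₀ I_d and B = 4.93×10^-10 T.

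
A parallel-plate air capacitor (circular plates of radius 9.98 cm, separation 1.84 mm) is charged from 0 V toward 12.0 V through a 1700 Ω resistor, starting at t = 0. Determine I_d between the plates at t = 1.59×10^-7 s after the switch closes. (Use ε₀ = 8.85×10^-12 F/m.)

With C = ε₀A/d = (8.85×10^-12)(0.03129)/(1.84×10^-3) = 1.505×10^-10 F, the time constant is τ = RC = 2.559×10^-7 s, so t/τ = 0.6213 and e^(−t/τ) = 0.5372.
I_d = I_cond = (V₀/R) e^(−t/τ) = (7.059×10^-3)(0.5372) = 3.79×10^-3 A.

3.79×10^-3 A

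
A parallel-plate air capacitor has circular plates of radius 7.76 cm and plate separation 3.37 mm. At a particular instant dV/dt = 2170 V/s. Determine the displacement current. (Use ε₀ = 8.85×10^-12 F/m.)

1.08×10^-7 A

The displacement current equals the charging current C dV/dt. With C = ε₀A/d = (8.85×10^-12)(0.01892)/(3.37×10^-3) = 4.969×10^-11 F, I_d = (4.969×10^-11)(2170) = 1.08×10^-7 A.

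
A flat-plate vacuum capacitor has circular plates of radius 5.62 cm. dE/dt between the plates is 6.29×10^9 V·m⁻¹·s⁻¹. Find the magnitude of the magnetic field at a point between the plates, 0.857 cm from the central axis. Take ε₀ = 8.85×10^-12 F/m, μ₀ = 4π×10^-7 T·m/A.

Through the whole plate area (πR² = 9.923×10^-3 m²), I_d = ε₀ πR² dE/dt = 5.524×10^-4 A.
∮B·dl = μ₀ I_d,enc with I_d,enc = I_d r²/R² = 1.285×10^-5 A; so B = μ₀ I_d,enc/(2πr) = 3.00×10^-10 T.

3.00×10^-10 T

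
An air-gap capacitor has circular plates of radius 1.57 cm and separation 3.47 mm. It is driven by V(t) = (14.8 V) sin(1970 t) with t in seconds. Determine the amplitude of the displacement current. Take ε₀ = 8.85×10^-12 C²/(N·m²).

C = ε₀A/d = (8.85×10^-12)(7.744×10^-4)/(3.47×10^-3) = 1.975×10^-12 F; ω = 1970 rad/s.
I_d = C dV/dt, so |I_d|_max = C V₀ ω = (1.975×10^-12)(14.8)(1970) = 5.76×10^-8 A.

5.76×10^-8 A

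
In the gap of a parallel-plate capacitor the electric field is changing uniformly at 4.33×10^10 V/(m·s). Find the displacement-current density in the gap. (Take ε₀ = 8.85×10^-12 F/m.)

0.383 A/m²

J_d = ε₀ dE/dt = (8.85×10^-12)(4.33×10^10) = 0.383 A/m².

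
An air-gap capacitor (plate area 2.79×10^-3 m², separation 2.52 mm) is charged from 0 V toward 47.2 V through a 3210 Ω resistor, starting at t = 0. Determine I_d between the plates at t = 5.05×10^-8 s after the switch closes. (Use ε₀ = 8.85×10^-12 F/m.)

2.95×10^-3 A

With C = ε₀A/d = (8.85×10^-12)(2.79×10^-3)/(2.52×10^-3) = 9.798×10^-12 F, the time constant is τ = RC = 3.145×10^-8 s, so t/τ = 1.606 and e^(−t/τ) = 0.2007.
I_d = I_cond = (V₀/R) e^(−t/τ) = (0.01470)(0.2007) = 2.95×10^-3 A.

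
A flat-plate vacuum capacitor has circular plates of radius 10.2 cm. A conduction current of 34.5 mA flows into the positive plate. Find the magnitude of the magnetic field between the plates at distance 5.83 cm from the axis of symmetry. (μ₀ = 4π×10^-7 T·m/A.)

3.87×10^-8 T

No conduction current crosses the gap, so I_d there equals the 0.0345 A in the leads.
An Ampèrian loop of radius r encloses a fraction (r/R)² of I_d. Then B·2πr = μ₀ I_d (r/R)², giving B = μ₀ I_d r/(2πR²) = 3.87×10^-8 T.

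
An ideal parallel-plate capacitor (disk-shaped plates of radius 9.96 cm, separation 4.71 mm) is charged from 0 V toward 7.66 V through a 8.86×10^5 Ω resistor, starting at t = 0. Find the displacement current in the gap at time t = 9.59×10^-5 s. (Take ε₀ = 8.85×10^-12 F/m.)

C = ε₀A/d = (8.85×10^-12)(0.03117)/(4.71×10^-3) = 5.857×10^-11 F, so τ = RC = 5.189×10^-5 s.
The conduction current is I(t) = (V₀/R) e^(−t/τ), and the displacement current between the plates equals it.
t/τ = 1.848; I_d = (7.66/8.86×10^5) · e^(−1.848) = (8.646×10^-6)(0.1576) = 1.36×10^-6 A.

1.36×10^-6 A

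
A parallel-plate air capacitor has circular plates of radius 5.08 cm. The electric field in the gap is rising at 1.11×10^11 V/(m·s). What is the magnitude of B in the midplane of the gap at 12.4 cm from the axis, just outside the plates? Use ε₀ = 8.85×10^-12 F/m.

Through the whole plate area (πR² = 8.107×10^-3 m²), I_d = ε₀ πR² dE/dt = 7.964×10^-3 A.
For r ≥ R the full I_d is enclosed: B = μ₀ I_d/(2πr) = (4π×10^-7)(7.964×10^-3)/(2π·0.124) = 1.28×10^-8 T.

1.28×10^-8 T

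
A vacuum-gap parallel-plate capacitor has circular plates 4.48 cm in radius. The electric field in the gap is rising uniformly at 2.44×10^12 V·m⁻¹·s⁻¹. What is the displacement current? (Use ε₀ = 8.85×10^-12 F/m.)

0.136 A

The displacement current is ε₀ times dΦ_E/dt = ε₀ A dE/dt = (8.85×10^-12)(6.305×10^-3)(2.44×10^12) = 0.136 A.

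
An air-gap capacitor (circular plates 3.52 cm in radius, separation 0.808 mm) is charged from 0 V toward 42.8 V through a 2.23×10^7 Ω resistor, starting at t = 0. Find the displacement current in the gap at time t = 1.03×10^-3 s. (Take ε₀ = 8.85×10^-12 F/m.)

6.50×10^-7 A

C = ε₀A/d = (8.85×10^-12)(3.893×10^-3)/(8.08×10^-4) = 4.264×10^-11 F and τ = RC = 9.509×10^-4 s. I_d in the gap equals the RC charging current.
I_d(t) = (V₀/R) e^(−t/τ) = 1.919×10^-6 · e^(−1.083) = 6.50×10^-7 A.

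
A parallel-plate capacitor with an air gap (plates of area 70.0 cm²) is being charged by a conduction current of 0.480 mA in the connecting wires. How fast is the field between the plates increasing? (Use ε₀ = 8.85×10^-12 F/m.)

7.75×10^9 V/(m·s)

Charge continuity gives I_d = I = 4.80×10^-4 A between the plates.
Inverting I_d = ε₀ A dE/dt gives dE/dt = 4.80×10^-4 / (8.85×10^-12 · 7.00×10^-3) = 7.75×10^9 V/(m·s).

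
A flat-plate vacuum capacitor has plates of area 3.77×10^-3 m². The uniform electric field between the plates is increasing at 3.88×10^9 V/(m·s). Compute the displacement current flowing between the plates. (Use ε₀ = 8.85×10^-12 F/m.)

With a uniform field, Φ_E = EA, so I_d = ε₀ A dE/dt = 1.29×10^-4 A.

1.29×10^-4 A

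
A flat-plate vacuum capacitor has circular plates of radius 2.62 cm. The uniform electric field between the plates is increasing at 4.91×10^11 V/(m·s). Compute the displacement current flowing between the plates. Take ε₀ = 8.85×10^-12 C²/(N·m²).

9.37×10^-3 A

I_d = ε₀ A (dE/dt) = (8.85×10^-12)(2.157×10^-3 m²)(4.91×10^11) = 9.37×10^-3 A.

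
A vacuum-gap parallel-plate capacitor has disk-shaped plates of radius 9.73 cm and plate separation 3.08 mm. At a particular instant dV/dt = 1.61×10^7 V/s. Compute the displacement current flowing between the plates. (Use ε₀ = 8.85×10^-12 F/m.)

1.38×10^-3 A

The displacement current equals the charging current C dV/dt. With C = ε₀A/d = (8.85×10^-12)(0.02974)/(3.08×10^-3) = 8.545×10^-11 F, I_d = (8.545×10^-11)(1.61×10^7) = 1.38×10^-3 A.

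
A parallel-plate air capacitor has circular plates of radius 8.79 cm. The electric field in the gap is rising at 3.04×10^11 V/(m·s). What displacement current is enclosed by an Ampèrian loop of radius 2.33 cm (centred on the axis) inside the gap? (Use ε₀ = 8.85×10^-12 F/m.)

Through the whole plate area (πR² = 0.02427 m²), I_d = ε₀ πR² dE/dt = 0.06530 A.
Since J_d is uniform, the enclosed fraction is (r/R)² = 0.07026, giving I_d,enc = 4.59×10^-3 A.

4.59×10^-3 A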